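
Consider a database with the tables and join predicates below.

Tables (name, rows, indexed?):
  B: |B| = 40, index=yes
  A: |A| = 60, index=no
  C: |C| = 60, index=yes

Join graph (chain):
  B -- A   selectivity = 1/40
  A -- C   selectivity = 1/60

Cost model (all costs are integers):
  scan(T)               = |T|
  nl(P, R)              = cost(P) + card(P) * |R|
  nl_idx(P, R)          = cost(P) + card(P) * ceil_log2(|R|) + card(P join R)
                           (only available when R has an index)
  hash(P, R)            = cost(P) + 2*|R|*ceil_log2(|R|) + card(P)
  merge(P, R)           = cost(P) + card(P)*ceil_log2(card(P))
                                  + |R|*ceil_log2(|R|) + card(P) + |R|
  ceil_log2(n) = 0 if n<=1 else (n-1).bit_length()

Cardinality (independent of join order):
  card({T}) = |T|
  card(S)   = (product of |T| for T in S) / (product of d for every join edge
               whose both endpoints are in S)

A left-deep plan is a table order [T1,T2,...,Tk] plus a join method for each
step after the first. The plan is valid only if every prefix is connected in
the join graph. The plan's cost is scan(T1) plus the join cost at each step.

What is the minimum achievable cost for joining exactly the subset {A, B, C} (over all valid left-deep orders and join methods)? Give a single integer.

Selinger DP over subsets of {A,B,C}:
  {B}: scan cost=40, card=40
  {A}: scan cost=60, card=60
  {C}: scan cost=60, card=60
  {AB}: card=60; try (B,nl_idx)→480, (B,hash)→600, (A,merge)→740, (B,merge)→760, (A,hash)→800, (A,nl)→2440 …(+1); best=480 via (B,nl_idx)
  {AC}: card=60; try (C,nl_idx)→480, (C,hash)→840, (A,hash)→840, (C,merge)→900, (A,merge)→900, (C,nl)→3660 …(+1); best=480 via (C,nl_idx)
  {ABC}: card=60; try (C,nl_idx)→900, (B,nl_idx)→900, (B,hash)→1020, (B,merge)→1180, (C,hash)→1260, (C,merge)→1320 …(+2); best=900 via (C,nl_idx)

900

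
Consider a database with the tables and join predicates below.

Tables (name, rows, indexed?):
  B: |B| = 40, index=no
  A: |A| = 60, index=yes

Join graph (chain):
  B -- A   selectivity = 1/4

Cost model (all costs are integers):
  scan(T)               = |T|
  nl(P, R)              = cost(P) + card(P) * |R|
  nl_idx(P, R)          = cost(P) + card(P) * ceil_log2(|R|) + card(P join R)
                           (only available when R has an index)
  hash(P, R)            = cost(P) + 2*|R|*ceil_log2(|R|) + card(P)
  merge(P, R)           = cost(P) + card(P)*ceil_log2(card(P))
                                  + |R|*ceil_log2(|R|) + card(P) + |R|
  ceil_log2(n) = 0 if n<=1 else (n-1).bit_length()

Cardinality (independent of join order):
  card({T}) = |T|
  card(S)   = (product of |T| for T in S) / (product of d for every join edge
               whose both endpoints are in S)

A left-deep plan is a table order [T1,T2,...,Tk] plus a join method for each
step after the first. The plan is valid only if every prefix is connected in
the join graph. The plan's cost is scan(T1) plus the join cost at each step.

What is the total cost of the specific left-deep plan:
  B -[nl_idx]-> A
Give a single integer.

step 1: scan B: cost=40, card=40
step 2: join A via nl_idx
    card(P join A) = 40*60/(4) = 600
    cost = 40 + 40*6 + 600 = 880

880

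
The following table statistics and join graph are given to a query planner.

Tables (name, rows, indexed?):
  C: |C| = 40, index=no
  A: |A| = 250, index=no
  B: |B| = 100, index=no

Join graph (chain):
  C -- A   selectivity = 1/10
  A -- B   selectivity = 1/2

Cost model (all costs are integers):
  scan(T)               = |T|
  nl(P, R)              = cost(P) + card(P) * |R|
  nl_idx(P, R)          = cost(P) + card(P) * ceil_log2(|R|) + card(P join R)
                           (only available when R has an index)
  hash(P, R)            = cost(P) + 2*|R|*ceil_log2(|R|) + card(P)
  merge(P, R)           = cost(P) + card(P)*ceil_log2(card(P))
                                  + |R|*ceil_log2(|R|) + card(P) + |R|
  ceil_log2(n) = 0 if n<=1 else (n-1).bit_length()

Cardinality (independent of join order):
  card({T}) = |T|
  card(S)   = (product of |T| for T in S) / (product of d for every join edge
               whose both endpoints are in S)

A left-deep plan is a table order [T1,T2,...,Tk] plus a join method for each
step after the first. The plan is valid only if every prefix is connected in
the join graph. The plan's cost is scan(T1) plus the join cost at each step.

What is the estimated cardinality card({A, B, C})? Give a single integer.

Tables in S: A(250), B(100), C(40)
Edges inside S: C-A(d=10), A-B(d=2)
numerator = 250 * 100 * 40 = 1000000
denominator = 10 * 2 = 20
card(S) = 1000000 / 20 = 50000

50000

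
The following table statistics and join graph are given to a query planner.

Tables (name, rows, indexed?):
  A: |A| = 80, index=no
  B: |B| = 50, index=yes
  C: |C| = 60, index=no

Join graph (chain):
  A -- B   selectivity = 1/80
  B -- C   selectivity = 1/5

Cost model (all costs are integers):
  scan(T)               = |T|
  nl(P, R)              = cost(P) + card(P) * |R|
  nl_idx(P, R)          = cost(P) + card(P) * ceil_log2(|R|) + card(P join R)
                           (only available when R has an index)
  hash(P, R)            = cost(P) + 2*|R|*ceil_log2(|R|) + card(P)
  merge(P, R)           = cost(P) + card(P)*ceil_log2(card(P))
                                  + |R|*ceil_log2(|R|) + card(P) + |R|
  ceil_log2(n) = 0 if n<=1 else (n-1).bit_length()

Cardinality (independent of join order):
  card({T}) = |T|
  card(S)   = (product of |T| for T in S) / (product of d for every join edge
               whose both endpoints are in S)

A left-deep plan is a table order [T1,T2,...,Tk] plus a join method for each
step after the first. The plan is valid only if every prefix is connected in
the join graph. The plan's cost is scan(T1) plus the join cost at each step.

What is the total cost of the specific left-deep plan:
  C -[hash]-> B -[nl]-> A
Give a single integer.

48720

step 1: scan C: cost=60, card=60
step 2: join B via hash
    card(P join B) = 60*50/(5) = 600
    cost = 60 + 2*50*6 + 60 = 720
step 3: join A via nl
    card(P join A) = 600*80/(80) = 600
    cost = 720 + 600*80 = 48720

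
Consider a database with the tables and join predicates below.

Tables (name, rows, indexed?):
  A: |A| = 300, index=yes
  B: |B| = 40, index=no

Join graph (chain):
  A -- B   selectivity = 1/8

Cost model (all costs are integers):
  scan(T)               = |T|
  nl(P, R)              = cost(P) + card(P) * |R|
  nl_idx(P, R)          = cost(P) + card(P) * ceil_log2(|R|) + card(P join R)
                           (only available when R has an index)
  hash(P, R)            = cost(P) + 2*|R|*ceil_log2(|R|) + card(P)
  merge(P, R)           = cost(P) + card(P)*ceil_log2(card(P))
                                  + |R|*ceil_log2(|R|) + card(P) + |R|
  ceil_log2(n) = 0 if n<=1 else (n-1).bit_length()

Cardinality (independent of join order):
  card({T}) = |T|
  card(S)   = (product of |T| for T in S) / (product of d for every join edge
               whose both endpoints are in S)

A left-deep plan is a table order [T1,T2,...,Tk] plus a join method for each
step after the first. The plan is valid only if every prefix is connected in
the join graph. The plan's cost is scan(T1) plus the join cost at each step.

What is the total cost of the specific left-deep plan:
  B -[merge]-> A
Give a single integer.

step 1: scan B: cost=40, card=40
step 2: join A via merge
    card(P join A) = 40*300/(8) = 1500
    cost = 40 + 40*6 + 300*9 + 40 + 300 = 3320

3320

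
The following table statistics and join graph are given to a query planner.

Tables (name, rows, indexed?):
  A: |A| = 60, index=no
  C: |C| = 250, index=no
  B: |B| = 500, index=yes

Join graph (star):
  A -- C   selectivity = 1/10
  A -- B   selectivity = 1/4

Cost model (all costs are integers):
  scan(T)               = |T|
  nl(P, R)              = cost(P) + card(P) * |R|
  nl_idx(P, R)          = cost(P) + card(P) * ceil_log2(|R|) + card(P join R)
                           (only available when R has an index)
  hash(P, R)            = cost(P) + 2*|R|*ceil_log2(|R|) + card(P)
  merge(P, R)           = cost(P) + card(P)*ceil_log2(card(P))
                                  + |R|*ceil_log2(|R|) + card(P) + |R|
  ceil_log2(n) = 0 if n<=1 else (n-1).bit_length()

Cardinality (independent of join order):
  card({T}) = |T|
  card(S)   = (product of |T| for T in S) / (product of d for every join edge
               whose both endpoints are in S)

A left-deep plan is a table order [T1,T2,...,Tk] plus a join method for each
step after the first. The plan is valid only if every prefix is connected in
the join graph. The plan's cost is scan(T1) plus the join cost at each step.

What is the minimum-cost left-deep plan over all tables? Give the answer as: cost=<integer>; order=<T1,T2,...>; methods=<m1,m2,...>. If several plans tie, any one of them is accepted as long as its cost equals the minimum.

Selinger DP (subsets sized 1..n):
  {A}: scan cost=60, card=60
  {C}: scan cost=250, card=250
  {B}: scan cost=500, card=500
  {AC}: card=1500; try (A,hash)→1220, (C,merge)→2730, (A,merge)→2920, (C,hash)→4120, (C,nl)→15060, (A,nl)→15250; best=1220 via (A,hash)
  {AB}: card=7500; try (A,hash)→1720, (B,merge)→5480, (A,merge)→5920, (B,nl_idx)→8100, (B,hash)→9120, (B,nl)→30060 …(+1); best=1720 via (A,hash)
  {ABC}: card=187500; try (B,hash)→11720, (C,hash)→13220, (B,merge)→24220, (C,merge)→108970, (B,nl_idx)→202220, (B,nl)→751220 …(+1); best=11720 via (B,hash)

cost=11720; order=C,A,B; methods=hash,hash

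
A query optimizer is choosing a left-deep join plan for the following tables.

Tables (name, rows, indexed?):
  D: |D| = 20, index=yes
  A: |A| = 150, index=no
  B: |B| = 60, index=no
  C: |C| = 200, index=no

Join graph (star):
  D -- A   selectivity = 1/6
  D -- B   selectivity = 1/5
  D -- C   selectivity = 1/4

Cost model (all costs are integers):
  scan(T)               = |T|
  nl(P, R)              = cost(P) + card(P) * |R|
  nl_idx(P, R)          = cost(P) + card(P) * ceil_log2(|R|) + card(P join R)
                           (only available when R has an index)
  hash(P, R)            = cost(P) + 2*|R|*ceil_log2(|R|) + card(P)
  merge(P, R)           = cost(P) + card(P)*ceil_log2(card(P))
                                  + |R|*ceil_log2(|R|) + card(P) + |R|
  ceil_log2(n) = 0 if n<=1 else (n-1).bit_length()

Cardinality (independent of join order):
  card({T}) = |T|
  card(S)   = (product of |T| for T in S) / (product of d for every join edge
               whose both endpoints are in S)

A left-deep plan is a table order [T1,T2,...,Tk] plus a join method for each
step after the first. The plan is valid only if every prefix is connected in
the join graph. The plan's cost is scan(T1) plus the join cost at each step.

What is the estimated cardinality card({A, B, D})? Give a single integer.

Tables in S: A(150), B(60), D(20)
Edges inside S: D-A(d=6), D-B(d=5)
numerator = 150 * 60 * 20 = 180000
denominator = 6 * 5 = 30
card(S) = 180000 / 30 = 6000

6000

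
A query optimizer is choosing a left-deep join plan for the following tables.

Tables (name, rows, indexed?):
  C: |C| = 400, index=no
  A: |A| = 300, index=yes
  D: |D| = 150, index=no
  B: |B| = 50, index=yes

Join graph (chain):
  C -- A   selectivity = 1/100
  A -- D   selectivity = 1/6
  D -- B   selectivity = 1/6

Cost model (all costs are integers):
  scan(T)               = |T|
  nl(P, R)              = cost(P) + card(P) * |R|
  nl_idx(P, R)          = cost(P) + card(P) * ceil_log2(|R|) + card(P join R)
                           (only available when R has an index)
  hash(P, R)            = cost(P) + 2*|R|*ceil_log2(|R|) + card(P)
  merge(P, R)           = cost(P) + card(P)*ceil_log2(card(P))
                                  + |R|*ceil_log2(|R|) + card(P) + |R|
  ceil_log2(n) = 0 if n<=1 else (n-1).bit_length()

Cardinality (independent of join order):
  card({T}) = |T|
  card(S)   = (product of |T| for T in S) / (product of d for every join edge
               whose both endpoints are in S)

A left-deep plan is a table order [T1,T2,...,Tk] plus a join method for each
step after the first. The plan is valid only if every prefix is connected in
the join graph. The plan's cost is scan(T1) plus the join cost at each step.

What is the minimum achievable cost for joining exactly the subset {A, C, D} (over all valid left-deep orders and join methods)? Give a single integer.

Selinger DP over subsets of {A,C,D}:
  {C}: scan cost=400, card=400
  {A}: scan cost=300, card=300
  {D}: scan cost=150, card=150
  {AC}: card=1200; try (A,nl_idx)→5200, (A,hash)→6200, (C,merge)→7300, (A,merge)→7400, (C,hash)→7800, (C,nl)→120300 …(+1); best=5200 via (A,nl_idx)
  {AD}: card=7500; try (D,hash)→3000, (A,merge)→4500, (D,merge)→4650, (A,hash)→5700, (A,nl_idx)→9000, (A,nl)→45150 …(+1); best=3000 via (D,hash)
  {ACD}: card=30000; try (D,hash)→8800, (C,hash)→17700, (D,merge)→20950, (C,merge)→112000, (D,nl)→185200, (C,nl)→3003000; best=8800 via (D,hash)

8800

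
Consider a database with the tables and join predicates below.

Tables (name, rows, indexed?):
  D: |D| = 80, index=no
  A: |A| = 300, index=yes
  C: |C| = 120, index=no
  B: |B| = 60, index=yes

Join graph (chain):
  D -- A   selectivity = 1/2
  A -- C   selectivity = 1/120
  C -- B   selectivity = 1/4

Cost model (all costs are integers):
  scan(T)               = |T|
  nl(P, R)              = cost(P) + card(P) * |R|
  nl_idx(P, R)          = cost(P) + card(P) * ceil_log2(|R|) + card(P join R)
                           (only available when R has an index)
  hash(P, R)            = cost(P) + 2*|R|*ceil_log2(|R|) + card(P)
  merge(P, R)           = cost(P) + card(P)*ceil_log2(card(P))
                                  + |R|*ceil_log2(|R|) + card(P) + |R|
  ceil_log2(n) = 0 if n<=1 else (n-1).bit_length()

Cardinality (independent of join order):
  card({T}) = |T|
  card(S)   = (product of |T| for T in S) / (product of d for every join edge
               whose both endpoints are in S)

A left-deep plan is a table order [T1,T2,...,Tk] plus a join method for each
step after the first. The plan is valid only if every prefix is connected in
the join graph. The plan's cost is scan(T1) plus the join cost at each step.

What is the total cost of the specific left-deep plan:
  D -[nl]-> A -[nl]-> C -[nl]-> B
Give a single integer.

2184080

step 1: scan D: cost=80, card=80
step 2: join A via nl
    card(P join A) = 80*300/(2) = 12000
    cost = 80 + 80*300 = 24080
step 3: join C via nl
    card(P join C) = 12000*120/(120) = 12000
    cost = 24080 + 12000*120 = 1464080
step 4: join B via nl
    card(P join B) = 12000*60/(4) = 180000
    cost = 1464080 + 12000*60 = 2184080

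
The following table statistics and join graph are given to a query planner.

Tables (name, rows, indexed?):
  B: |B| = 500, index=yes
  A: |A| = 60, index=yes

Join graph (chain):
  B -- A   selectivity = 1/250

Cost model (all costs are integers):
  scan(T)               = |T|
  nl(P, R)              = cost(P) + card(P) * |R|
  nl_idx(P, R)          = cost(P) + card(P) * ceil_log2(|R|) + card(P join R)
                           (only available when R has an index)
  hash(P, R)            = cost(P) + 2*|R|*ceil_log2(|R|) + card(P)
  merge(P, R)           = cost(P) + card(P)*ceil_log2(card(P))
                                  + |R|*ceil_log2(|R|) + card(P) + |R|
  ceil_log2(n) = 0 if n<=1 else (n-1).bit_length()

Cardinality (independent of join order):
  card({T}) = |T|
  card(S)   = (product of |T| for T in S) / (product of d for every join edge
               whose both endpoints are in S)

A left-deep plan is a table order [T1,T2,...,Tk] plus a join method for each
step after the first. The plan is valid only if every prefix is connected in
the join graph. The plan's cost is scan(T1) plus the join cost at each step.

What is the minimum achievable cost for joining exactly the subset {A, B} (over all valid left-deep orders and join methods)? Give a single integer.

720

Selinger DP over subsets of {A,B}:
  {B}: scan cost=500, card=500
  {A}: scan cost=60, card=60
  {AB}: card=120; try (B,nl_idx)→720, (A,hash)→1720, (A,nl_idx)→3620, (B,merge)→5480, (A,merge)→5920, (B,hash)→9120 …(+2); best=720 via (B,nl_idx)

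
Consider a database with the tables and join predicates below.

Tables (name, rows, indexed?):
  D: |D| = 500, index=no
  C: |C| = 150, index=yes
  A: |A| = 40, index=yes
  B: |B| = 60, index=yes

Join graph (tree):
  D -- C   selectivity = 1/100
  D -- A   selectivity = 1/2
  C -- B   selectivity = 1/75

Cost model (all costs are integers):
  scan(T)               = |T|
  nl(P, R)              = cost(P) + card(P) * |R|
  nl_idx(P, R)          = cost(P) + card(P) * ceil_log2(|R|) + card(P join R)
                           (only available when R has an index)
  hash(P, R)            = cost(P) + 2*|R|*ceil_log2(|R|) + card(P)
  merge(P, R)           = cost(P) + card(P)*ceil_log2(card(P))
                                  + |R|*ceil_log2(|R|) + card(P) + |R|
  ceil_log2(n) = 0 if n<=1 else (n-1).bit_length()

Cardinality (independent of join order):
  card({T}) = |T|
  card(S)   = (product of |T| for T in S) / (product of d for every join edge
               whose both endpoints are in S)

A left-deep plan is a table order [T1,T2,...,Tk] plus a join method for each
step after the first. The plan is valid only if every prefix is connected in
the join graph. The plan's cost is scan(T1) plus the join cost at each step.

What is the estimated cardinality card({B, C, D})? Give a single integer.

600

Tables in S: B(60), C(150), D(500)
Edges inside S: D-C(d=100), C-B(d=75)
numerator = 60 * 150 * 500 = 4500000
denominator = 100 * 75 = 7500
card(S) = 4500000 / 7500 = 600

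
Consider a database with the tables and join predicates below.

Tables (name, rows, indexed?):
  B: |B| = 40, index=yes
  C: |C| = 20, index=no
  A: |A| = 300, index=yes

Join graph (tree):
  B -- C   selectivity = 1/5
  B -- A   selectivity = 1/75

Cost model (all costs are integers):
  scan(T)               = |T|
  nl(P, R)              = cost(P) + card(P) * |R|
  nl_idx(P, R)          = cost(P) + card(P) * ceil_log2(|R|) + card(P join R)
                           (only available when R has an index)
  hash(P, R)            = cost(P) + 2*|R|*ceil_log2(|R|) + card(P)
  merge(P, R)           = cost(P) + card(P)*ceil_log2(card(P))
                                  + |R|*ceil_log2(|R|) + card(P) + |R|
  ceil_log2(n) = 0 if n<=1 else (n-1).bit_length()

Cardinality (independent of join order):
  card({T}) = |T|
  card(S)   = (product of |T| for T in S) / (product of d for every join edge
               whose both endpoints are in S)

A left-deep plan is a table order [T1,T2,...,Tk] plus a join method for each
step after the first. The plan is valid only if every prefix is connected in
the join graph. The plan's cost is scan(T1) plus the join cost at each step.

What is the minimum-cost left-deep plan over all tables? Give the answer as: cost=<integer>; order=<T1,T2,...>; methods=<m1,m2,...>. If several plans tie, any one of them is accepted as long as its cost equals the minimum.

cost=920; order=B,A,C; methods=nl_idx,hash

Selinger DP (subsets sized 1..n):
  {B}: scan cost=40, card=40
  {C}: scan cost=20, card=20
  {A}: scan cost=300, card=300
  {BC}: card=160; try (C,hash)→280, (B,nl_idx)→300, (B,merge)→420, (C,merge)→440, (B,hash)→520, (B,nl)→820 …(+1); best=280 via (C,hash)
  {AB}: card=160; try (A,nl_idx)→560, (B,hash)→1080, (B,nl_idx)→2260, (A,merge)→3320, (B,merge)→3580, (A,hash)→5480 …(+2); best=560 via (A,nl_idx)
  {ABC}: card=640; try (C,hash)→920, (C,merge)→2120, (A,nl_idx)→2360, (C,nl)→3760, (A,merge)→4720, (A,hash)→5840 …(+1); best=920 via (C,hash)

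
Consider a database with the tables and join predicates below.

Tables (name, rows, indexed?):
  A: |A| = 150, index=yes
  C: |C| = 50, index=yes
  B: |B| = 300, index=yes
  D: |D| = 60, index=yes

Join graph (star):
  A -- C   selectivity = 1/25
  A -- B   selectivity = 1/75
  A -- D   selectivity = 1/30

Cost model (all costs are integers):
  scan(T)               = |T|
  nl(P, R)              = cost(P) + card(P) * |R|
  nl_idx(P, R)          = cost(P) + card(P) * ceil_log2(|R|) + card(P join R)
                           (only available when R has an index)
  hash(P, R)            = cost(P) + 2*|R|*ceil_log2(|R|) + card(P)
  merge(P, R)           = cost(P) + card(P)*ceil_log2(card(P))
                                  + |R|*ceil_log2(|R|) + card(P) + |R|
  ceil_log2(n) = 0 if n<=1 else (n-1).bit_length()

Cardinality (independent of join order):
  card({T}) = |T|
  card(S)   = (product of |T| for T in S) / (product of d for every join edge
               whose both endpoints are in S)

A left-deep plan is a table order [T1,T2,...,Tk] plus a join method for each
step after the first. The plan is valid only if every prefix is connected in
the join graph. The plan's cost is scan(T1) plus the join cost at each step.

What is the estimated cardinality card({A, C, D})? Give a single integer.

600

Tables in S: A(150), C(50), D(60)
Edges inside S: A-C(d=25), A-D(d=30)
numerator = 150 * 50 * 60 = 450000
denominator = 25 * 30 = 750
card(S) = 450000 / 750 = 600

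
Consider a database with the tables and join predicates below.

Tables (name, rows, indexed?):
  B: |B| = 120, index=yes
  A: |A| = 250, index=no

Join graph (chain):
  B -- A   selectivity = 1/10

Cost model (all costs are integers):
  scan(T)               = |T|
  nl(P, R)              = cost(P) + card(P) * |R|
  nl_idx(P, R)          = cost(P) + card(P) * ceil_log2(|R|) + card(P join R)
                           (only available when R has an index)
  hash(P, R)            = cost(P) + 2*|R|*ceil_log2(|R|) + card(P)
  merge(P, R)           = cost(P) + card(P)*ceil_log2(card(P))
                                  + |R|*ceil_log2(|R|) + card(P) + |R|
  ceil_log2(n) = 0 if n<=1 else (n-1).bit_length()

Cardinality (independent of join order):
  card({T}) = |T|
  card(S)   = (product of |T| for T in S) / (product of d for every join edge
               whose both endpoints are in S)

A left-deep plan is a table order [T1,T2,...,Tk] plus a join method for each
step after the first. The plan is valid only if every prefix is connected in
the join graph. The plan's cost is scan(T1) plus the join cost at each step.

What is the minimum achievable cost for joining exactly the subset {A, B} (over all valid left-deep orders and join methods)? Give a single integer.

Selinger DP over subsets of {A,B}:
  {B}: scan cost=120, card=120
  {A}: scan cost=250, card=250
  {AB}: card=3000; try (B,hash)→2180, (A,merge)→3330, (B,merge)→3460, (A,hash)→4240, (B,nl_idx)→5000, (A,nl)→30120 …(+1); best=2180 via (B,hash)

2180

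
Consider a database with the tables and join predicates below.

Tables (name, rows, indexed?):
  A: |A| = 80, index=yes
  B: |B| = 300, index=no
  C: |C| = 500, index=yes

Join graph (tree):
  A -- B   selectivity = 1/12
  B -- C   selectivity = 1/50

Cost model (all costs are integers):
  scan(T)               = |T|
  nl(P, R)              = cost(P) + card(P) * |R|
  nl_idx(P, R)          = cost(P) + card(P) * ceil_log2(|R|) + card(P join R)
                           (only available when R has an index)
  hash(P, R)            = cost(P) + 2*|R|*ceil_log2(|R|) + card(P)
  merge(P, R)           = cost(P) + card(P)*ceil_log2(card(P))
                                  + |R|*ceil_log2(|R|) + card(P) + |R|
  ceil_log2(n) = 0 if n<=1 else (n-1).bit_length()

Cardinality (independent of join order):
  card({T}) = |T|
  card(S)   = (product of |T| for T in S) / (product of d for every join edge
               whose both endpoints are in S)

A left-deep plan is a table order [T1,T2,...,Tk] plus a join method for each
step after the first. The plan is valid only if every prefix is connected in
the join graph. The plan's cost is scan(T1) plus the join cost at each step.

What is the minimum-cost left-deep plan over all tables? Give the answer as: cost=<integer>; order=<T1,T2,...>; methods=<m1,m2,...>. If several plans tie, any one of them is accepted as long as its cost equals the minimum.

Selinger DP (subsets sized 1..n):
  {A}: scan cost=80, card=80
  {B}: scan cost=300, card=300
  {C}: scan cost=500, card=500
  {AB}: card=2000; try (A,hash)→1720, (B,merge)→3720, (A,merge)→3940, (A,nl_idx)→4400, (B,hash)→5560, (B,nl)→24080 …(+1); best=1720 via (A,hash)
  {BC}: card=3000; try (C,nl_idx)→6000, (B,hash)→6400, (C,merge)→8300, (B,merge)→8500, (C,hash)→9600, (C,nl)→150300 …(+1); best=6000 via (C,nl_idx)
  {ABC}: card=20000; try (A,hash)→10120, (C,hash)→12720, (C,merge)→30720, (C,nl_idx)→39720, (A,merge)→45640, (A,nl_idx)→47000 …(+2); best=10120 via (A,hash)

cost=10120; order=B,C,A; methods=nl_idx,hash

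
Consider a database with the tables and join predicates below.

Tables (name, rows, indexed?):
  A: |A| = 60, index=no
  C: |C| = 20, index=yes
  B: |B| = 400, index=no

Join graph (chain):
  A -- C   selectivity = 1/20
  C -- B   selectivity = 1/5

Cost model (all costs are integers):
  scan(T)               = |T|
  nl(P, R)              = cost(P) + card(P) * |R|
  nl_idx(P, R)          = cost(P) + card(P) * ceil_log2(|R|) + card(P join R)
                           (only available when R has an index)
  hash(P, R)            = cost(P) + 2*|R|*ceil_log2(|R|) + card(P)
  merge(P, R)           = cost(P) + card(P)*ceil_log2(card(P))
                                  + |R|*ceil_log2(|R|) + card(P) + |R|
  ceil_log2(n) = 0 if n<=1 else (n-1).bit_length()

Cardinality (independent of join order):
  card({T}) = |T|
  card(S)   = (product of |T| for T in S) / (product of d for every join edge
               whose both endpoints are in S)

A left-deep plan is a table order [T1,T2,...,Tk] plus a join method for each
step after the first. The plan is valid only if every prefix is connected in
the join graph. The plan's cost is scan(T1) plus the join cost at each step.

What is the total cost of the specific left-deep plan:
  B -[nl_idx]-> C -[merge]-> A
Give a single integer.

step 1: scan B: cost=400, card=400
step 2: join C via nl_idx
    card(P join C) = 400*20/(5) = 1600
    cost = 400 + 400*5 + 1600 = 4000
step 3: join A via merge
    card(P join A) = 1600*60/(20) = 4800
    cost = 4000 + 1600*11 + 60*6 + 1600 + 60 = 23620

23620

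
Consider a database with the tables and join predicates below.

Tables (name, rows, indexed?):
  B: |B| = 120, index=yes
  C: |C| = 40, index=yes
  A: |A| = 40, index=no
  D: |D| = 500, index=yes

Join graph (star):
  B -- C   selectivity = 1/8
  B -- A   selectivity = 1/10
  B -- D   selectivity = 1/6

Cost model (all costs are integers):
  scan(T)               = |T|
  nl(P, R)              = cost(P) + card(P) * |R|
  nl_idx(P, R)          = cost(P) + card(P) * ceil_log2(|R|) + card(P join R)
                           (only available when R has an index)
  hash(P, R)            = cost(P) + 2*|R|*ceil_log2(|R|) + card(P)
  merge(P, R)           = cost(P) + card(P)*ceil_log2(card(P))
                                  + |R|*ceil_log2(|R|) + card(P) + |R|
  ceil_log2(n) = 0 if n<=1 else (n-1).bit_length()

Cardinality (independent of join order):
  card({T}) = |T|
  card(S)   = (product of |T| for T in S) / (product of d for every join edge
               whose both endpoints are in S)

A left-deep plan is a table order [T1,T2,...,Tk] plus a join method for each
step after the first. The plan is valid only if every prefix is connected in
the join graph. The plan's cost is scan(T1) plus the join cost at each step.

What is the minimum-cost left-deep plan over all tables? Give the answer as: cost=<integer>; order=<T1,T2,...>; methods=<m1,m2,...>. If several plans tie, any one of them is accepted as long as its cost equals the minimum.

cost=13080; order=B,A,C,D; methods=hash,hash,hash

Selinger DP (subsets sized 1..n):
  {B}: scan cost=120, card=120
  {C}: scan cost=40, card=40
  {A}: scan cost=40, card=40
  {D}: scan cost=500, card=500
  {BC}: card=600; try (C,hash)→720, (B,nl_idx)→920, (B,merge)→1280, (C,merge)→1360, (C,nl_idx)→1440, (B,hash)→1760 …(+2); best=720 via (C,hash)
  {AB}: card=480; try (A,hash)→720, (B,nl_idx)→800, (B,merge)→1280, (A,merge)→1360, (B,hash)→1760, (B,nl)→4840 …(+1); best=720 via (A,hash)
  {BD}: card=10000; try (B,hash)→2680, (D,merge)→6080, (B,merge)→6460, (D,hash)→9240, (D,nl_idx)→11200, (B,nl_idx)→14000 …(+2); best=2680 via (B,hash)
  {ABC}: card=2400; try (C,hash)→1680, (A,hash)→1800, (C,merge)→5800, (C,nl_idx)→6000, (A,merge)→7600, (C,nl)→19920 …(+1); best=1680 via (C,hash)
  {BCD}: card=50000; try (D,hash)→10320, (D,merge)→12320, (C,hash)→13160, (D,nl_idx)→56120, (C,nl_idx)→112680, (C,merge)→152960 …(+2); best=10320 via (D,hash)
  {ABD}: card=40000; try (D,hash)→10200, (D,merge)→10520, (A,hash)→13160, (D,nl_idx)→45040, (A,merge)→152960, (D,nl)→240720 …(+1); best=10200 via (D,hash)
  {ABCD}: card=200000; try (D,hash)→13080, (D,merge)→37880, (C,hash)→50680, (A,hash)→60800, (D,nl_idx)→223280, (C,nl_idx)→450200 …(+5); best=13080 via (D,hash)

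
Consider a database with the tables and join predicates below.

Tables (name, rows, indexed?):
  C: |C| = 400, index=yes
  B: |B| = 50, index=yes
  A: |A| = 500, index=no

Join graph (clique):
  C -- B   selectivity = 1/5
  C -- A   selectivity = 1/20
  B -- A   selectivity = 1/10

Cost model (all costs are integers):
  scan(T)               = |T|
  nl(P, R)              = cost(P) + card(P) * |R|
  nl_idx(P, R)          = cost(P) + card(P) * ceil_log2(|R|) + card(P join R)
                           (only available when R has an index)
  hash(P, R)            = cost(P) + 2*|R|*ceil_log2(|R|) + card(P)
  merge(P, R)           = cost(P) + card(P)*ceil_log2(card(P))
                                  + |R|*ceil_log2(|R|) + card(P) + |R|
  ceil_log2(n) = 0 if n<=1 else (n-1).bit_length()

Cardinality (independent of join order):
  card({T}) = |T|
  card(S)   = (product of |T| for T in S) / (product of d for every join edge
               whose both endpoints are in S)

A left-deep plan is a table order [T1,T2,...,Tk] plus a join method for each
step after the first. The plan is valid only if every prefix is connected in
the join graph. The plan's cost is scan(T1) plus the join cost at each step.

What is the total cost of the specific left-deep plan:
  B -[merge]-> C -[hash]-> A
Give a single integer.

step 1: scan B: cost=50, card=50
step 2: join C via merge
    card(P join C) = 50*400/(5) = 4000
    cost = 50 + 50*6 + 400*9 + 50 + 400 = 4400
step 3: join A via hash
    card(P join A) = 4000*500/(20*10) = 10000
    cost = 4400 + 2*500*9 + 4000 = 17400

17400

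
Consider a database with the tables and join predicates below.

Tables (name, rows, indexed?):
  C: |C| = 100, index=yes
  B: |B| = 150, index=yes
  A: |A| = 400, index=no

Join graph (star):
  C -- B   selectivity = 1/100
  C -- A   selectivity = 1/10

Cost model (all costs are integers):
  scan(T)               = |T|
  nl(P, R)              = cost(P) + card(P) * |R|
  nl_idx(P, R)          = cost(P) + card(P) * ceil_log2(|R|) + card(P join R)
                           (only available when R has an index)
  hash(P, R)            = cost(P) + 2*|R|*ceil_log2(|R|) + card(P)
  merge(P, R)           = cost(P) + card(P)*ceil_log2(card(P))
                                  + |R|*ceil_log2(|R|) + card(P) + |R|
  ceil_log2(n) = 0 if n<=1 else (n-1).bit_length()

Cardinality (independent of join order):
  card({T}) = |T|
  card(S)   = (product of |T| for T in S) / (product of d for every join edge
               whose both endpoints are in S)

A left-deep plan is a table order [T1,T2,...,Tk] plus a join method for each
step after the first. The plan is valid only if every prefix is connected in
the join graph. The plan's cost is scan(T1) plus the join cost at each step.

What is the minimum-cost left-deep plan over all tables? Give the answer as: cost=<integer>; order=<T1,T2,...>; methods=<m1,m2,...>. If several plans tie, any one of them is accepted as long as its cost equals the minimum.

cost=6400; order=C,B,A; methods=nl_idx,merge

Selinger DP (subsets sized 1..n):
  {C}: scan cost=100, card=100
  {B}: scan cost=150, card=150
  {A}: scan cost=400, card=400
  {BC}: card=150; try (B,nl_idx)→1050, (C,nl_idx)→1350, (C,hash)→1700, (B,merge)→2250, (C,merge)→2300, (B,hash)→2600 …(+2); best=1050 via (B,nl_idx)
  {AC}: card=4000; try (C,hash)→2200, (A,merge)→4900, (C,merge)→5200, (C,nl_idx)→7200, (A,hash)→7400, (A,nl)→40100 …(+1); best=2200 via (C,hash)
  {ABC}: card=6000; try (A,merge)→6400, (A,hash)→8400, (B,hash)→8600, (B,nl_idx)→40200, (B,merge)→55550, (A,nl)→61050 …(+1); best=6400 via (A,merge)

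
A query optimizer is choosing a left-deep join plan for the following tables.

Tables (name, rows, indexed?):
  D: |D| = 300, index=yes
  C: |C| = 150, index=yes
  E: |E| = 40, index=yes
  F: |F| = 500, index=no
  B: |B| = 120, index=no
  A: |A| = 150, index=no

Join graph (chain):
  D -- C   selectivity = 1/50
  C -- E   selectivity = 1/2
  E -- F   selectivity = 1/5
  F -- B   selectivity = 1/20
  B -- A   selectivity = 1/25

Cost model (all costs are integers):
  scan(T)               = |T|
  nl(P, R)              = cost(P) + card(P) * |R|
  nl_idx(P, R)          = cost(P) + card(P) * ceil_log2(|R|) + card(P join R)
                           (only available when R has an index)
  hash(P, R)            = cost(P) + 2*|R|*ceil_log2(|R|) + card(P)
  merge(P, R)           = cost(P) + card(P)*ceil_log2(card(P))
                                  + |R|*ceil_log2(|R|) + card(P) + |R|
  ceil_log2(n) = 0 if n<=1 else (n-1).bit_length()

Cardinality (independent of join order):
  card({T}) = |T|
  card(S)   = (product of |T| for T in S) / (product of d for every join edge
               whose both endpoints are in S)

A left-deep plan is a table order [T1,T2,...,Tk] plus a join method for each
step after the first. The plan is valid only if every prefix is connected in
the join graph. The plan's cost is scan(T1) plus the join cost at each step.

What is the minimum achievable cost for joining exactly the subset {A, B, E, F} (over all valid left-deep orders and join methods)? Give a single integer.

26560

Selinger DP over subsets of {A,B,E,F}:
  {E}: scan cost=40, card=40
  {F}: scan cost=500, card=500
  {B}: scan cost=120, card=120
  {A}: scan cost=150, card=150
  {EF}: card=4000; try (E,hash)→1480, (F,merge)→5320, (E,merge)→5780, (E,nl_idx)→7500, (F,hash)→9080, (F,nl)→20040 …(+1); best=1480 via (E,hash)
  {BF}: card=3000; try (B,hash)→2680, (F,merge)→6080, (B,merge)→6460, (F,hash)→9240, (F,nl)→60120, (B,nl)→60500; best=2680 via (B,hash)
  {AB}: card=720; try (B,hash)→1980, (A,merge)→2430, (B,merge)→2460, (A,hash)→2640, (A,nl)→18120, (B,nl)→18150; best=1980 via (B,hash)
  {BEF}: card=24000; try (E,hash)→6160, (B,hash)→7160, (E,merge)→41960, (E,nl_idx)→44680, (B,merge)→54440, (E,nl)→122680 …(+1); best=6160 via (E,hash)
  {ABF}: card=18000; try (A,hash)→8080, (F,hash)→11700, (F,merge)→14900, (A,merge)→43030, (F,nl)→361980, (A,nl)→452680; best=8080 via (A,hash)
  {ABEF}: card=144000; try (E,hash)→26560, (A,hash)→32560, (E,nl_idx)→260080, (E,merge)→296360, (A,merge)→391510, (E,nl)→728080 …(+1); best=26560 via (E,hash)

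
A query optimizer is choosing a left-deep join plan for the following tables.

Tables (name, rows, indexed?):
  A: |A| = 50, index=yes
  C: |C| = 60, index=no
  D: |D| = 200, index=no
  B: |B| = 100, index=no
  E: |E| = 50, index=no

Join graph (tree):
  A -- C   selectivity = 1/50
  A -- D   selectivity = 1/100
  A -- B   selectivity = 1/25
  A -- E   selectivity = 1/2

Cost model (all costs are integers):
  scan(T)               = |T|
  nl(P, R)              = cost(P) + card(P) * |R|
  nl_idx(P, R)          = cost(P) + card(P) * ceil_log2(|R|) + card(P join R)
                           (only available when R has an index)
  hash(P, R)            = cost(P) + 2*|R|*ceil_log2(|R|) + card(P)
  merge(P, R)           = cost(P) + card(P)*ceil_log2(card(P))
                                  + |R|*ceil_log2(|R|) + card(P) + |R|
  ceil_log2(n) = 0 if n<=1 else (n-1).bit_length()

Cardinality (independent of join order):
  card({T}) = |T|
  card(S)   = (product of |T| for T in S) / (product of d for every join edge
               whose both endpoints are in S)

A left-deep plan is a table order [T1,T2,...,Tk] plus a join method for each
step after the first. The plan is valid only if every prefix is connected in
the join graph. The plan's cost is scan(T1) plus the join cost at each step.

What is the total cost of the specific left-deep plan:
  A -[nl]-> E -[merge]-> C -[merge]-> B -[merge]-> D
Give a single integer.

122570

step 1: scan A: cost=50, card=50
step 2: join E via nl
    card(P join E) = 50*50/(2) = 1250
    cost = 50 + 50*50 = 2550
step 3: join C via merge
    card(P join C) = 1250*60/(50) = 1500
    cost = 2550 + 1250*11 + 60*6 + 1250 + 60 = 17970
step 4: join B via merge
    card(P join B) = 1500*100/(25) = 6000
    cost = 17970 + 1500*11 + 100*7 + 1500 + 100 = 36770
step 5: join D via merge
    card(P join D) = 6000*200/(100) = 12000
    cost = 36770 + 6000*13 + 200*8 + 6000 + 200 = 122570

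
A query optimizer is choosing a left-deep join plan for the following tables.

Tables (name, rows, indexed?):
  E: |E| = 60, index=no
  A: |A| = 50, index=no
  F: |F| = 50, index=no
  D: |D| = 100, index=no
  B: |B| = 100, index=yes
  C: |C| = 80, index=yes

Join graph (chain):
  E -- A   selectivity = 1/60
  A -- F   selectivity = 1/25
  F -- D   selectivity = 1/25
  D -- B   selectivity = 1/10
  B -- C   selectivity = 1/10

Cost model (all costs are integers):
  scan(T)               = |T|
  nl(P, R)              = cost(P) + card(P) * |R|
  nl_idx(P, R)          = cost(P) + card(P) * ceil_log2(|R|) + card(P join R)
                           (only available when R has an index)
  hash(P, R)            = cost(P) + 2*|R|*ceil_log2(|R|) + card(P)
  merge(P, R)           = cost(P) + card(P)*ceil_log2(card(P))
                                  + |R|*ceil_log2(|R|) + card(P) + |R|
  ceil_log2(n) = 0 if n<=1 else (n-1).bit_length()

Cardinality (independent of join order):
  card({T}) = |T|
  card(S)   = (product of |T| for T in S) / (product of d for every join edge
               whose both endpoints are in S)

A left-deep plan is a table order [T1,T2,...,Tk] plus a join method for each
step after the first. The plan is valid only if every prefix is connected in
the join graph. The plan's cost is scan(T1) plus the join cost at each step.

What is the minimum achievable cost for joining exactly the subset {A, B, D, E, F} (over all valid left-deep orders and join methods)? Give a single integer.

Selinger DP over subsets of {A,B,D,E,F}:
  {E}: scan cost=60, card=60
  {A}: scan cost=50, card=50
  {F}: scan cost=50, card=50
  {D}: scan cost=100, card=100
  {B}: scan cost=100, card=100
  {AE}: card=50; try (A,hash)→720, (E,hash)→820, (E,merge)→820, (A,merge)→830, (E,nl)→3050, (A,nl)→3060; best=720 via (A,hash)
  {AF}: card=100; try (F,hash)→700, (A,hash)→700, (F,merge)→750, (A,merge)→750, (F,nl)→2550, (A,nl)→2550; best=700 via (F,hash)
  {DF}: card=200; try (F,hash)→800, (D,merge)→1200, (F,merge)→1250, (D,hash)→1500, (D,nl)→5050, (F,nl)→5100; best=800 via (F,hash)
  {BD}: card=1000; try (D,hash)→1600, (B,hash)→1600, (D,merge)→1700, (B,merge)→1700, (B,nl_idx)→1800, (D,nl)→10100 …(+1); best=1600 via (D,hash)
  {AEF}: card=100; try (F,hash)→1370, (F,merge)→1420, (E,hash)→1520, (E,merge)→1920, (F,nl)→3220, (E,nl)→6700; best=1370 via (F,hash)
  {ADF}: card=400; try (A,hash)→1600, (D,hash)→2200, (D,merge)→2300, (A,merge)→2950, (D,nl)→10700, (A,nl)→10800; best=1600 via (A,hash)
  {BDF}: card=2000; try (B,hash)→2400, (F,hash)→3200, (B,merge)→3400, (B,nl_idx)→4200, (F,merge)→12950, (B,nl)→20800 …(+1); best=2400 via (B,hash)
  {ADEF}: card=400; try (E,hash)→2720, (D,hash)→2870, (D,merge)→2970, (E,merge)→6020, (D,nl)→11370, (E,nl)→25600; best=2720 via (E,hash)
  {ABDF}: card=4000; try (B,hash)→3400, (A,hash)→5000, (B,merge)→6400, (B,nl_idx)→8400, (A,merge)→26750, (B,nl)→41600 …(+1); best=3400 via (B,hash)
  {ABDEF}: card=4000; try (B,hash)→4520, (B,merge)→7520, (E,hash)→8120, (B,nl_idx)→9520, (B,nl)→42720, (E,merge)→55820 …(+1); best=4520 via (B,hash)

4520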